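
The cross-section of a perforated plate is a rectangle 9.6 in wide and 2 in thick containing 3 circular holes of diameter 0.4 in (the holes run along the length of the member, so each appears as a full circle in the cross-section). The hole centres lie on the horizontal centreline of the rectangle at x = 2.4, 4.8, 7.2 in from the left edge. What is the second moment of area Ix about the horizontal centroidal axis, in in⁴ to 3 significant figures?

Treat the section as a set of non-overlapping primitives; coordinates are from the bounding-box lower-left.
Plate: 9.6 × 2, A = 19.2 in², y = 1 in, Ī = 6.4 in⁴.
Hole 1 (subtracted): ⌀0.4, A = 0.12566 in², y = 1 in, Ī = 0.0012566 in⁴.
Hole 2 (subtracted): ⌀0.4, A = 0.12566 in², y = 1 in, Ī = 0.0012566 in⁴.
Hole 3 (subtracted): ⌀0.4, A = 0.12566 in², y = 1 in, Ī = 0.0012566 in⁴.
By symmetry the centroid is at mid-height, ȳ = 1 in.
All pieces are centred on the horizontal centroidal axis, so I = ΣĪ (holes subtracted) = 6.3962 in⁴.

Ix ≈ 6.40 in⁴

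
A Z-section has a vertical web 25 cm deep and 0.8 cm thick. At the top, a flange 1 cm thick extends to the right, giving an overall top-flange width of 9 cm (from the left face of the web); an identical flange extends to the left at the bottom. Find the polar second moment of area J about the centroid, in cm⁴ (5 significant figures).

Break the section into simple shapes (no overlaps), measuring from the bottom-left corner of the bounding box.
Web: 0.8 × 25, A = 20 cm², y = 12.5 cm, Ī = 1041.667 cm⁴.
Top flange (beyond web): 8.2 × 1, A = 8.2 cm², y = 24.5 cm, Ī = 0.6833333 cm⁴.
Bottom flange (beyond web): 8.2 × 1, A = 8.2 cm², y = 0.5 cm, Ī = 0.6833333 cm⁴.
Centroid: ȳ = ΣA·y / ΣA = 12.5 cm.
Transfer each piece to the centroidal x-axis using Ī + A·d² with d = y − 12.5:
  web: d = 0 cm → contributes +1041.667 cm⁴
  top flange (beyond web): d = 12 cm → contributes +1181.483 cm⁴
  bottom flange (beyond web): d = -12 cm → contributes +1181.483 cm⁴
Total I = 3404.633 cm⁴.
For the y-axis: x̄ = 8.6 cm.
Repeating about the centroidal y-axis gives I_y = 425.0613 cm⁴.
Polar second moment: J = I_x + I_y = 3829.695 cm⁴.

J ≈ 3829.7 cm⁴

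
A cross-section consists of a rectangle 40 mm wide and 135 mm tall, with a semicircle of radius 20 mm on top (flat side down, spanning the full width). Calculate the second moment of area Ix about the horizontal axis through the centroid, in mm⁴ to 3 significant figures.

Split into non-overlapping primitives; take the origin at the lower-left of the bounding box.
Rectangular body: 40 × 135, A = 5 400 mm², y = 67.5 mm, Ī = 8 201 250 mm⁴.
Semicircular cap: semicircle r = 20, A = 628.32 mm², y = 143.49 mm, Ī = 17 561 mm⁴.
Centroid: ȳ = ΣA·y / ΣA = 75.42 mm.
Transfer each piece to the horizontal axis through the centroid using Ī + A·d² with d = y − 75.42:
  rectangular body: d = -7.9201 mm → contributes +8 539 980 mm⁴
  semicircular cap: d = 68.068 mm → contributes +2 928 734 mm⁴
Total I = 11 468 715 mm⁴.

Ix ≈ 1.15 × 10⁷ mm⁴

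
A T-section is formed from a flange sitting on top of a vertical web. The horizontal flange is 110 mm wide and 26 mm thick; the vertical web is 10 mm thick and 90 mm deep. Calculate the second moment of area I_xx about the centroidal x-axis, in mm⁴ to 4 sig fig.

I_xx ≈ 3.072 × 10⁶ mm⁴

Split into non-overlapping primitives; take the origin at the lower-left of the bounding box.
Flange: 110 × 26, A = 2 860 mm², y = 103 mm, Ī = 161 113 mm⁴.
Web: 10 × 90, A = 900 mm², y = 45 mm, Ī = 607 500 mm⁴.
Centroid: ȳ = ΣA·y / ΣA = 89.117 mm.
Transfer each piece to the centroidal x-axis using Ī + A·d² with d = y − 89.117:
  flange: d = 13.883 mm → contributes +712 341 mm⁴
  web: d = -44.117 mm → contributes +2 359 180 mm⁴
Total I = 3 071 522 mm⁴.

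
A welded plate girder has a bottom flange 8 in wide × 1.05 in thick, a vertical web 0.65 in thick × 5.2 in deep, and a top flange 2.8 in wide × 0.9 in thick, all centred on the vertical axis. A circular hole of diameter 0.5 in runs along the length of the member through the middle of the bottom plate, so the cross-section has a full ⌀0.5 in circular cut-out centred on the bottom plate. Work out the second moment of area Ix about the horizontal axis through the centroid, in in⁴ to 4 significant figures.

Split into non-overlapping primitives; take the origin at the lower-left of the bounding box.
Bottom plate: 8 × 1.05, A = 8.4 in², y = 0.525 in, Ī = 0.77175 in⁴.
Web plate: 0.65 × 5.2, A = 3.38 in², y = 3.65 in, Ī = 7.61627 in⁴.
Top plate: 2.8 × 0.9, A = 2.52 in², y = 6.7 in, Ī = 0.1701 in⁴.
Hole (subtracted): ⌀0.5, A = 0.19635 in², y = 0.525 in, Ī = 0.00306796 in⁴.
Centroid: ȳ = ΣA·y / ΣA = 2.37725 in.
Transfer each piece to the horizontal axis through the centroid using Ī + A·d² with d = y − 2.37725:
  bottom plate: d = -1.85225 in → contributes +29.5908 in⁴
  web plate: d = 1.27275 in → contributes +13.0915 in⁴
  top plate: d = 4.32275 in → contributes +47.2592 in⁴
  hole: d = -1.85225 in → contributes −0.676711 in⁴
Total I = 89.2648 in⁴.

Ix ≈ 89.26 in⁴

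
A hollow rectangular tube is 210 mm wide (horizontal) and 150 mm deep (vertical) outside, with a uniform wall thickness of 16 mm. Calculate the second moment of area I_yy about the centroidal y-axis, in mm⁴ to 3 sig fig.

I_yy ≈ 6.03 × 10⁷ mm⁴

Split into non-overlapping primitives; take the origin at the lower-left of the bounding box.
Outer rectangle: 210 × 150, A = 31 500 mm², x = 105 mm, Ī = 115 762 500 mm⁴.
Inner void (subtracted): 178 × 118, A = 21 004 mm², x = 105 mm, Ī = 55 457 561 mm⁴.
By symmetry the centroid is at mid-width, x̄ = 105 mm.
All pieces are centred on the centroidal y-axis, so I = ΣĪ (holes subtracted) = 60 304 939 mm⁴.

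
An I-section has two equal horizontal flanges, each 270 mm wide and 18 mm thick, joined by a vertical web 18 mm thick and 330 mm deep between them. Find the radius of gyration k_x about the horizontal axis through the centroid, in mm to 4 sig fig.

k_x ≈ 149.2 mm

Break the section into simple shapes (no overlaps), measuring from the bottom-left corner of the bounding box.
Bottom flange: 270 × 18, A = 4 860 mm², y = 9 mm, Ī = 131 220 mm⁴.
Web: 18 × 330, A = 5 940 mm², y = 183 mm, Ī = 53 905 500 mm⁴.
Top flange: 270 × 18, A = 4 860 mm², y = 357 mm, Ī = 131 220 mm⁴.
By symmetry the centroid is at mid-height, ȳ = 183 mm.
Transfer each piece to the horizontal axis through the centroid using Ī + A·d² with d = y − 183:
  bottom flange: d = -174 mm → contributes +147 272 580 mm⁴
  web: d = 0 mm → contributes +53 905 500 mm⁴
  top flange: d = 174 mm → contributes +147 272 580 mm⁴
Total I = 348 450 660 mm⁴.
Radius of gyration: k = √(I/A) = √(348 450 660 / 15 660) = 149.168 mm.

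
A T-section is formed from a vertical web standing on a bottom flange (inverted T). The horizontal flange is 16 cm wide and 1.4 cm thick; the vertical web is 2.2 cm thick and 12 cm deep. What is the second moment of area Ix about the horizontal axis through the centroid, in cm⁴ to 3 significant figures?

Decompose the section into non-overlapping parts with the origin at the bottom-left of its bounding rectangle.
Flange: 16 × 1.4, A = 22.4 cm², y = 0.7 cm, Ī = 3.6587 cm⁴.
Web: 2.2 × 12, A = 26.4 cm², y = 7.4 cm, Ī = 316.8 cm⁴.
Centroid: ȳ = ΣA·y / ΣA = 4.3246 cm.
Transfer each piece to the horizontal axis through the centroid using Ī + A·d² with d = y − 4.3246:
  flange: d = -3.6246 cm → contributes +297.94 cm⁴
  web: d = 3.0754 cm → contributes +566.5 cm⁴
Total I = 864.44 cm⁴.

Ix ≈ 864 cm⁴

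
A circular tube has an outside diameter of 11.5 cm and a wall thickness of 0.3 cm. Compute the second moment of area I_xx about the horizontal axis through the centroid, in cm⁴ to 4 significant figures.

Split into non-overlapping primitives; take the origin at the lower-left of the bounding box.
Outer circle: ⌀11.5, A = 103.869 cm², y = 5.75 cm, Ī = 858.541 cm⁴.
Bore (subtracted): ⌀10.9, A = 93.3132 cm², y = 5.75 cm, Ī = 692.909 cm⁴.
By symmetry the centroid is at mid-height, ȳ = 5.75 cm.
All pieces are centred on the horizontal axis through the centroid, so I = ΣĪ (holes subtracted) = 165.633 cm⁴.

I_xx ≈ 165.6 cm⁴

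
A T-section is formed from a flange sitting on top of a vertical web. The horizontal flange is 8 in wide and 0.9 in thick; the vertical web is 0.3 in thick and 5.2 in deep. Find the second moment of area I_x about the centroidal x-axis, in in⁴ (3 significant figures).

I_x ≈ 15.9 in⁴

Break the section into simple shapes (no overlaps), measuring from the bottom-left corner of the bounding box.
Flange: 8 × 0.9, A = 7.2 in², y = 5.65 in, Ī = 0.486 in⁴.
Web: 0.3 × 5.2, A = 1.56 in², y = 2.6 in, Ī = 3.5152 in⁴.
Centroid: ȳ = ΣA·y / ΣA = 5.1068 in.
Transfer each piece to the centroidal x-axis using Ī + A·d² with d = y − 5.1068:
  flange: d = 0.54315 in → contributes +2.6101 in⁴
  web: d = -2.5068 in → contributes +13.319 in⁴
Total I = 15.929 in⁴.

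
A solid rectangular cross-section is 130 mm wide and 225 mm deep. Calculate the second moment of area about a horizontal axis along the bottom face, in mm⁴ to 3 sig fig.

The section: 130 × 225, A = 29 250 mm², y = 112.5 mm, Ī = 123 398 438 mm⁴.
Transfer it to the bottom edge using Ī + A·d² with d = y − 0:
  the section: d = 112.5 mm → contributes +493 593 750 mm⁴
Total I = 493 593 750 mm⁴.

I_base ≈ 4.94 × 10⁸ mm⁴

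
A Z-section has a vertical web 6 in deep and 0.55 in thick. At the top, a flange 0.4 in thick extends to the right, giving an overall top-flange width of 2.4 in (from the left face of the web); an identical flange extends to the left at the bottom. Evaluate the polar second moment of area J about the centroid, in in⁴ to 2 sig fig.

Treat the section as a set of non-overlapping primitives; coordinates are from the bounding-box lower-left.
Web: 0.55 × 6, A = 3.3 in², y = 3 in, Ī = 9.9 in⁴.
Top flange (beyond web): 1.85 × 0.4, A = 0.74 in², y = 5.8 in, Ī = 0.009867 in⁴.
Bottom flange (beyond web): 1.85 × 0.4, A = 0.74 in², y = 0.2 in, Ī = 0.009867 in⁴.
Centroid: ȳ = ΣA·y / ΣA = 3 in.
Transfer each piece to the centroidal x-axis using Ī + A·d² with d = y − 3:
  web: d = 0 in → contributes +9.9 in⁴
  top flange (beyond web): d = 2.8 in → contributes +5.811 in⁴
  bottom flange (beyond web): d = -2.8 in → contributes +5.811 in⁴
Total I = 21.52 in⁴.
For the y-axis: x̄ = 2.125 in.
Repeating about the centroidal y-axis gives I_y = 2.636 in⁴.
Polar second moment: J = I_x + I_y = 24.16 in⁴.

J ≈ 24 in⁴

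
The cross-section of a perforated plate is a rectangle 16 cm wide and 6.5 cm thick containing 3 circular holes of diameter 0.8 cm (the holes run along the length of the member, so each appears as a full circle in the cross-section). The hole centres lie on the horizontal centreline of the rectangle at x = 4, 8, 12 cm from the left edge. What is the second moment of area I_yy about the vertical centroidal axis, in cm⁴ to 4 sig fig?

Decompose the section into non-overlapping parts with the origin at the bottom-left of its bounding rectangle.
Plate: 16 × 6.5, A = 104 cm², x = 8 cm, Ī = 2218.67 cm⁴.
Hole 1 (subtracted): ⌀0.8, A = 0.502655 cm², x = 4 cm, Ī = 0.0201062 cm⁴.
Hole 2 (subtracted): ⌀0.8, A = 0.502655 cm², x = 8 cm, Ī = 0.0201062 cm⁴.
Hole 3 (subtracted): ⌀0.8, A = 0.502655 cm², x = 12 cm, Ī = 0.0201062 cm⁴.
By symmetry the centroid is at mid-width, x̄ = 8 cm.
Transfer each piece to the vertical centroidal axis using Ī + A·d² with d = x − 8:
  plate: d = 0 cm → contributes +2218.67 cm⁴
  hole 1: d = -4 cm → contributes −8.06258 cm⁴
  hole 2: d = 0 cm → contributes −0.0201062 cm⁴
  hole 3: d = 4 cm → contributes −8.06258 cm⁴
Total I = 2202.52 cm⁴.

I_yy ≈ 2203 cm⁴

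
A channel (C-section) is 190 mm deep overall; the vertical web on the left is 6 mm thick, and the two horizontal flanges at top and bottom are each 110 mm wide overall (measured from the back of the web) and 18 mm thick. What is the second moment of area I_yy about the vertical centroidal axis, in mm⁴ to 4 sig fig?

Split into non-overlapping primitives; take the origin at the lower-left of the bounding box.
Web: 6 × 190, A = 1 140 mm², x = 3 mm, Ī = 3 420 mm⁴.
Top flange (beyond web): 104 × 18, A = 1 872 mm², x = 58 mm, Ī = 1 687 296 mm⁴.
Bottom flange (beyond web): 104 × 18, A = 1 872 mm², x = 58 mm, Ī = 1 687 296 mm⁴.
Centroid: x̄ = ΣA·x / ΣA = 45.1622 mm.
Transfer each piece to the vertical centroidal axis using Ī + A·d² with d = x − 45.1622:
  web: d = -42.1622 mm → contributes +2 029 939 mm⁴
  top flange (beyond web): d = 12.8378 mm → contributes +1 995 820 mm⁴
  bottom flange (beyond web): d = 12.8378 mm → contributes +1 995 820 mm⁴
Total I = 6 021 580 mm⁴.

I_yy ≈ 6.022 × 10⁶ mm⁴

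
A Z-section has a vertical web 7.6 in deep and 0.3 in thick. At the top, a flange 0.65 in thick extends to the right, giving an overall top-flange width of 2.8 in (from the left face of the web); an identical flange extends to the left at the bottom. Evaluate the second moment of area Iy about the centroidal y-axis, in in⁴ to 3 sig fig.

Break the section into simple shapes (no overlaps), measuring from the bottom-left corner of the bounding box.
Web: 0.3 × 7.6, A = 2.28 in², x = 2.65 in, Ī = 0.0171 in⁴.
Top flange (beyond web): 2.5 × 0.65, A = 1.625 in², x = 4.05 in, Ī = 0.84635 in⁴.
Bottom flange (beyond web): 2.5 × 0.65, A = 1.625 in², x = 1.25 in, Ī = 0.84635 in⁴.
Centroid: x̄ = ΣA·x / ΣA = 2.65 in.
Transfer each piece to the centroidal y-axis using Ī + A·d² with d = x − 2.65:
  web: d = 0 in → contributes +0.0171 in⁴
  top flange (beyond web): d = 1.4 in → contributes +4.0314 in⁴
  bottom flange (beyond web): d = -1.4 in → contributes +4.0314 in⁴
Total I = 8.0798 in⁴.

Iy ≈ 8.08 in⁴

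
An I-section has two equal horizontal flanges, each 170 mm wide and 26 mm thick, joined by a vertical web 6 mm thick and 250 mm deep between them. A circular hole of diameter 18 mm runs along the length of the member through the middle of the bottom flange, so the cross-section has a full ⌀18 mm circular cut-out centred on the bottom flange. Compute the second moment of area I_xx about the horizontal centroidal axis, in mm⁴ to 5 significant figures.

I_xx ≈ 1.7169 × 10⁸ mm⁴

Treat the section as a set of non-overlapping primitives; coordinates are from the bounding-box lower-left.
Bottom flange: 170 × 26, A = 4 420 mm², y = 13 mm, Ī = 248993.3 mm⁴.
Web: 6 × 250, A = 1 500 mm², y = 151 mm, Ī = 7 812 500 mm⁴.
Top flange: 170 × 26, A = 4 420 mm², y = 289 mm, Ī = 248993.3 mm⁴.
Hole (subtracted): ⌀18, A = 254.469 mm², y = 13 mm, Ī = 5152.997 mm⁴.
Centroid: ȳ = ΣA·y / ΣA = 154.4819 mm.
Transfer each piece to the horizontal centroidal axis using Ī + A·d² with d = y − 154.4819:
  bottom flange: d = -141.4819 mm → contributes +88 724 688 mm⁴
  web: d = -3.481891 mm → contributes +7 830 685 mm⁴
  top flange: d = 134.5181 mm → contributes +80 229 431 mm⁴
  hole: d = -141.4819 mm → contributes −5 098 891 mm⁴
Total I = 171 685 913 mm⁴.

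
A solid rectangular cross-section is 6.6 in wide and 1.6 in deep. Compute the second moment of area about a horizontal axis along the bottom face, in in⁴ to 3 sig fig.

I_base ≈ 9.01 in⁴

The section: 6.6 × 1.6, A = 10.56 in², y = 0.8 in, Ī = 2.2528 in⁴.
Transfer it to a horizontal axis along the bottom face using Ī + A·d² with d = y − 0:
  the section: d = 0.8 in → contributes +9.0112 in⁴
Total I = 9.0112 in⁴.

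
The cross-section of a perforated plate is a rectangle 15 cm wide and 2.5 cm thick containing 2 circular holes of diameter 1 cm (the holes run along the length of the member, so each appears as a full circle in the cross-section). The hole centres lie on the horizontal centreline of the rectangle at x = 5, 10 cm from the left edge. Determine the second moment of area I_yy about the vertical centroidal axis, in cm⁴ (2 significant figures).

I_yy ≈ 690 cm⁴

Break the section into simple shapes (no overlaps), measuring from the bottom-left corner of the bounding box.
Plate: 15 × 2.5, A = 37.5 cm², x = 7.5 cm, Ī = 703.1 cm⁴.
Hole 1 (subtracted): ⌀1, A = 0.7854 cm², x = 5 cm, Ī = 0.04909 cm⁴.
Hole 2 (subtracted): ⌀1, A = 0.7854 cm², x = 10 cm, Ī = 0.04909 cm⁴.
By symmetry the centroid is at mid-width, x̄ = 7.5 cm.
Transfer each piece to the vertical centroidal axis using Ī + A·d² with d = x − 7.5:
  plate: d = 0 cm → contributes +703.1 cm⁴
  hole 1: d = -2.5 cm → contributes −4.958 cm⁴
  hole 2: d = 2.5 cm → contributes −4.958 cm⁴
Total I = 693.2 cm⁴.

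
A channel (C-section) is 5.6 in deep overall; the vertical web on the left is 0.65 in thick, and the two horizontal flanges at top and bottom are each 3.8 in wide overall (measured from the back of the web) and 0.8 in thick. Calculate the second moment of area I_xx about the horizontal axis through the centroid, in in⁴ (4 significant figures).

I_xx ≈ 38.81 in⁴

Split into non-overlapping primitives; take the origin at the lower-left of the bounding box.
Web: 0.65 × 5.6, A = 3.64 in², y = 2.8 in, Ī = 9.51253 in⁴.
Top flange (beyond web): 3.15 × 0.8, A = 2.52 in², y = 5.2 in, Ī = 0.1344 in⁴.
Bottom flange (beyond web): 3.15 × 0.8, A = 2.52 in², y = 0.4 in, Ī = 0.1344 in⁴.
By symmetry the centroid is at mid-height, ȳ = 2.8 in.
Transfer each piece to the horizontal axis through the centroid using Ī + A·d² with d = y − 2.8:
  web: d = 0 in → contributes +9.51253 in⁴
  top flange (beyond web): d = 2.4 in → contributes +14.6496 in⁴
  bottom flange (beyond web): d = -2.4 in → contributes +14.6496 in⁴
Total I = 38.8117 in⁴.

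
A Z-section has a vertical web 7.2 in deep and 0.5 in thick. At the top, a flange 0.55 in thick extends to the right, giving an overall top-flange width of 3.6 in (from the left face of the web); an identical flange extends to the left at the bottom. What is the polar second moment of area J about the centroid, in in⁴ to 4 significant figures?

J ≈ 67.19 in⁴

Split into non-overlapping primitives; take the origin at the lower-left of the bounding box.
Web: 0.5 × 7.2, A = 3.6 in², y = 3.6 in, Ī = 15.552 in⁴.
Top flange (beyond web): 3.1 × 0.55, A = 1.705 in², y = 6.925 in, Ī = 0.0429802 in⁴.
Bottom flange (beyond web): 3.1 × 0.55, A = 1.705 in², y = 0.275 in, Ī = 0.0429802 in⁴.
Centroid: ȳ = ΣA·y / ΣA = 3.6 in.
Transfer each piece to the centroidal x-axis using Ī + A·d² with d = y − 3.6:
  web: d = 0 in → contributes +15.552 in⁴
  top flange (beyond web): d = 3.325 in → contributes +18.8928 in⁴
  bottom flange (beyond web): d = -3.325 in → contributes +18.8928 in⁴
Total I = 53.3376 in⁴.
For the y-axis: x̄ = 3.35 in.
Repeating about the centroidal y-axis gives I_y = 13.8542 in⁴.
Polar second moment: J = I_x + I_y = 67.1919 in⁴.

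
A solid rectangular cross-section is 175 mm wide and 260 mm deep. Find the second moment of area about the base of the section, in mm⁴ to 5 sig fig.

The section: 175 × 260, A = 45 500 mm², y = 130 mm, Ī = 256 316 667 mm⁴.
Transfer it to the bottom edge using Ī + A·d² with d = y − 0:
  the section: d = 130 mm → contributes +1 025 266 667 mm⁴
Total I = 1 025 266 667 mm⁴.

I_base ≈ 1.0253 × 10⁹ mm⁴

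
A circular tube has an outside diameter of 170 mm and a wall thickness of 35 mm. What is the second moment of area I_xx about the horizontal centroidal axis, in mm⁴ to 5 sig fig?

Decompose the section into non-overlapping parts with the origin at the bottom-left of its bounding rectangle.
Outer circle: ⌀170, A = 22698.01 mm², y = 85 mm, Ī = 40 998 275 mm⁴.
Bore (subtracted): ⌀100, A = 7853.982 mm², y = 85 mm, Ī = 4 908 739 mm⁴.
By symmetry the centroid is at mid-height, ȳ = 85 mm.
All pieces are centred on the horizontal centroidal axis, so I = ΣĪ (holes subtracted) = 36 089 536 mm⁴.

I_xx ≈ 3.6090 × 10⁷ mm⁴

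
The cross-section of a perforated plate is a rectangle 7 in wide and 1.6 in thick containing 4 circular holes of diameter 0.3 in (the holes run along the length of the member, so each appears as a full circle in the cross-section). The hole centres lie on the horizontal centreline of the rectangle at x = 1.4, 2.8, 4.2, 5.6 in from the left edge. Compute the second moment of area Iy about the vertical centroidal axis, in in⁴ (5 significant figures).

Iy ≈ 45.039 in⁴

Split into non-overlapping primitives; take the origin at the lower-left of the bounding box.
Plate: 7 × 1.6, A = 11.2 in², x = 3.5 in, Ī = 45.73333 in⁴.
Hole 1 (subtracted): ⌀0.3, A = 0.07068583 in², x = 1.4 in, Ī = 0.0003976078 in⁴.
Hole 2 (subtracted): ⌀0.3, A = 0.07068583 in², x = 2.8 in, Ī = 0.0003976078 in⁴.
Hole 3 (subtracted): ⌀0.3, A = 0.07068583 in², x = 4.2 in, Ī = 0.0003976078 in⁴.
Hole 4 (subtracted): ⌀0.3, A = 0.07068583 in², x = 5.6 in, Ī = 0.0003976078 in⁴.
By symmetry the centroid is at mid-width, x̄ = 3.5 in.
Transfer each piece to the vertical centroidal axis using Ī + A·d² with d = x − 3.5:
  plate: d = 0 in → contributes +45.73333 in⁴
  hole 1: d = -2.1 in → contributes −0.3121221 in⁴
  hole 2: d = -0.7 in → contributes −0.03503367 in⁴
  hole 3: d = 0.7 in → contributes −0.03503367 in⁴
  hole 4: d = 2.1 in → contributes −0.3121221 in⁴
Total I = 45.03902 in⁴.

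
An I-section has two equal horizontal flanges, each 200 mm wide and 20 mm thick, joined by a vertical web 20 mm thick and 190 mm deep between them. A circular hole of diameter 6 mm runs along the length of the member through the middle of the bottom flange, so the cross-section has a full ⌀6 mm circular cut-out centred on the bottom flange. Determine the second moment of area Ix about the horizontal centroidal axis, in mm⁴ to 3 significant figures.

Ix ≈ 9.96 × 10⁷ mm⁴

Break the section into simple shapes (no overlaps), measuring from the bottom-left corner of the bounding box.
Bottom flange: 200 × 20, A = 4 000 mm², y = 10 mm, Ī = 133 333 mm⁴.
Web: 20 × 190, A = 3 800 mm², y = 115 mm, Ī = 11 431 667 mm⁴.
Top flange: 200 × 20, A = 4 000 mm², y = 220 mm, Ī = 133 333 mm⁴.
Hole (subtracted): ⌀6, A = 28.274 mm², y = 10 mm, Ī = 63.617 mm⁴.
Centroid: ȳ = ΣA·y / ΣA = 115.25 mm.
Transfer each piece to the horizontal centroidal axis using Ī + A·d² with d = y − 115.25:
  bottom flange: d = -105.25 mm → contributes +44 445 434 mm⁴
  web: d = -0.2522 mm → contributes +11 431 908 mm⁴
  top flange: d = 104.75 mm → contributes +44 021 741 mm⁴
  hole: d = -105.25 mm → contributes −313 287 mm⁴
Total I = 99 585 796 mm⁴.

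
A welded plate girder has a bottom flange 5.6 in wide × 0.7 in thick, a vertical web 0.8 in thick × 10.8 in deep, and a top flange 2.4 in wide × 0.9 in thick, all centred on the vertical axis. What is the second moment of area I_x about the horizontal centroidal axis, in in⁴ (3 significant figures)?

I_x ≈ 281 in⁴

Treat the section as a set of non-overlapping primitives; coordinates are from the bounding-box lower-left.
Bottom plate: 5.6 × 0.7, A = 3.92 in², y = 0.35 in, Ī = 0.16007 in⁴.
Web plate: 0.8 × 10.8, A = 8.64 in², y = 6.1 in, Ī = 83.981 in⁴.
Top plate: 2.4 × 0.9, A = 2.16 in², y = 11.95 in, Ī = 0.1458 in⁴.
Centroid: ȳ = ΣA·y / ΣA = 5.4272 in.
Transfer each piece to the horizontal centroidal axis using Ī + A·d² with d = y − 5.4272:
  bottom plate: d = -5.0772 in → contributes +101.21 in⁴
  web plate: d = 0.67283 in → contributes +87.892 in⁴
  top plate: d = 6.5228 in → contributes +92.048 in⁴
Total I = 281.15 in⁴.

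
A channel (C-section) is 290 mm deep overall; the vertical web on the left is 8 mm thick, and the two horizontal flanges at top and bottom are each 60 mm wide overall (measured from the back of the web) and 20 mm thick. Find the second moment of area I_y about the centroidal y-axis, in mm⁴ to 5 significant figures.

I_y ≈ 1.4681 × 10⁶ mm⁴

Treat the section as a set of non-overlapping primitives; coordinates are from the bounding-box lower-left.
Web: 8 × 290, A = 2 320 mm², x = 4 mm, Ī = 12373.33 mm⁴.
Top flange (beyond web): 52 × 20, A = 1 040 mm², x = 34 mm, Ī = 234346.7 mm⁴.
Bottom flange (beyond web): 52 × 20, A = 1 040 mm², x = 34 mm, Ī = 234346.7 mm⁴.
Centroid: x̄ = ΣA·x / ΣA = 18.18182 mm.
Transfer each piece to the centroidal y-axis using Ī + A·d² with d = x − 18.18182:
  web: d = -14.18182 mm → contributes +478980.9 mm⁴
  top flange (beyond web): d = 15.81818 mm → contributes +494570.1 mm⁴
  bottom flange (beyond web): d = 15.81818 mm → contributes +494570.1 mm⁴
Total I = 1 468 121 mm⁴.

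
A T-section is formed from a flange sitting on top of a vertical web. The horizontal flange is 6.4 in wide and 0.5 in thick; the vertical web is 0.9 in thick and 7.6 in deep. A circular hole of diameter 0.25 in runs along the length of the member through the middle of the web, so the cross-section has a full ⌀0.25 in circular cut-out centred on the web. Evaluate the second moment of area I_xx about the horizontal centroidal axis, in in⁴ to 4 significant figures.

I_xx ≈ 68.67 in⁴

Split into non-overlapping primitives; take the origin at the lower-left of the bounding box.
Flange: 6.4 × 0.5, A = 3.2 in², y = 7.85 in, Ī = 0.0666667 in⁴.
Web: 0.9 × 7.6, A = 6.84 in², y = 3.8 in, Ī = 32.9232 in⁴.
Hole (subtracted): ⌀0.25, A = 0.0490874 in², y = 3.8 in, Ī = 0.000191748 in⁴.
Centroid: ȳ = ΣA·y / ΣA = 5.09718 in.
Transfer each piece to the horizontal centroidal axis using Ī + A·d² with d = y − 5.09718:
  flange: d = 2.75282 in → contributes +24.3163 in⁴
  web: d = -1.29718 in → contributes +44.4327 in⁴
  hole: d = -1.29718 in → contributes −0.0827898 in⁴
Total I = 68.6662 in⁴.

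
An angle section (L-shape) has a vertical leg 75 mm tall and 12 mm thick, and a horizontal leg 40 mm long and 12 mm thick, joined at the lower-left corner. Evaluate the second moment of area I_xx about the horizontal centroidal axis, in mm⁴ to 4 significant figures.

Split into non-overlapping primitives; take the origin at the lower-left of the bounding box.
Vertical leg: 12 × 75, A = 900 mm², y = 37.5 mm, Ī = 421 875 mm⁴.
Horizontal leg (remainder): 28 × 12, A = 336 mm², y = 6 mm, Ī = 4 032 mm⁴.
Centroid: ȳ = ΣA·y / ΣA = 28.9369 mm.
Transfer each piece to the horizontal centroidal axis using Ī + A·d² with d = y − 28.9369:
  vertical leg: d = 8.56311 mm → contributes +487 869 mm⁴
  horizontal leg (remainder): d = -22.9369 mm → contributes +180 802 mm⁴
Total I = 668 671 mm⁴.

I_xx ≈ 6.687 × 10⁵ mm⁴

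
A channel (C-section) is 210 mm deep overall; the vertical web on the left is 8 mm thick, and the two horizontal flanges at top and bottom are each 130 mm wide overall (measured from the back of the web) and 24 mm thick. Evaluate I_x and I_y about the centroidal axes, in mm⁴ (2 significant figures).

Split into non-overlapping primitives; take the origin at the lower-left of the bounding box.
Web: 8 × 210, A = 1 680 mm², y = 105 mm, Ī = 6 174 000 mm⁴.
Top flange (beyond web): 122 × 24, A = 2 928 mm², y = 198 mm, Ī = 140 544 mm⁴.
Bottom flange (beyond web): 122 × 24, A = 2 928 mm², y = 12 mm, Ī = 140 544 mm⁴.
By symmetry the centroid is at mid-height, ȳ = 105 mm.
Transfer each piece to the centroidal x-axis using Ī + A·d² with d = y − 105:
  web: d = 0 mm → contributes +6 174 000 mm⁴
  top flange (beyond web): d = 93 mm → contributes +25 464 816 mm⁴
  bottom flange (beyond web): d = -93 mm → contributes +25 464 816 mm⁴
Total I = 57 103 632 mm⁴.
For the y-axis: x̄ = 54.51 mm.
Repeating about the centroidal y-axis gives I_y = 12 787 995 mm⁴.

I_x ≈ 5.7 × 10⁷ mm⁴, I_y ≈ 1.3 × 10⁷ mm⁴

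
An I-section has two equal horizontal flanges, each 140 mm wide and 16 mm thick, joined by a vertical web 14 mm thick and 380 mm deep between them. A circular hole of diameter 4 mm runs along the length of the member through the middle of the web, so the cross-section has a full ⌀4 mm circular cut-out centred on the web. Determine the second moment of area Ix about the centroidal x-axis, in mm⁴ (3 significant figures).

Ix ≈ 2.40 × 10⁸ mm⁴

Split into non-overlapping primitives; take the origin at the lower-left of the bounding box.
Bottom flange: 140 × 16, A = 2 240 mm², y = 8 mm, Ī = 47 787 mm⁴.
Web: 14 × 380, A = 5 320 mm², y = 206 mm, Ī = 64 017 333 mm⁴.
Top flange: 140 × 16, A = 2 240 mm², y = 404 mm, Ī = 47 787 mm⁴.
Hole (subtracted): ⌀4, A = 12.566 mm², y = 206 mm, Ī = 12.566 mm⁴.
By symmetry the centroid is at mid-height, ȳ = 206 mm.
Transfer each piece to the centroidal x-axis using Ī + A·d² with d = y − 206:
  bottom flange: d = -198 mm → contributes +87 864 747 mm⁴
  web: d = 0 mm → contributes +64 017 333 mm⁴
  top flange: d = 198 mm → contributes +87 864 747 mm⁴
  hole: d = 0 mm → contributes −12.566 mm⁴
Total I = 239 746 814 mm⁴.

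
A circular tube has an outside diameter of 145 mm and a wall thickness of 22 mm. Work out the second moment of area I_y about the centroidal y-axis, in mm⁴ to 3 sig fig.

Break the section into simple shapes (no overlaps), measuring from the bottom-left corner of the bounding box.
Outer circle: ⌀145, A = 16 513 mm², x = 72.5 mm, Ī = 21 699 109 mm⁴.
Bore (subtracted): ⌀101, A = 8011.8 mm², x = 72.5 mm, Ī = 5 108 053 mm⁴.
By symmetry the centroid is at mid-width, x̄ = 72.5 mm.
All pieces are centred on the centroidal y-axis, so I = ΣĪ (holes subtracted) = 16 591 056 mm⁴.

I_y ≈ 1.66 × 10⁷ mm⁴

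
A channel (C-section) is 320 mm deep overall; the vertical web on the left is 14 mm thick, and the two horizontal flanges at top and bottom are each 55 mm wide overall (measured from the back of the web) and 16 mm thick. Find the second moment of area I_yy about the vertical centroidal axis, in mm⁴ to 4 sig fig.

Decompose the section into non-overlapping parts with the origin at the bottom-left of its bounding rectangle.
Web: 14 × 320, A = 4 480 mm², x = 7 mm, Ī = 73173.3 mm⁴.
Top flange (beyond web): 41 × 16, A = 656 mm², x = 34.5 mm, Ī = 91894.7 mm⁴.
Bottom flange (beyond web): 41 × 16, A = 656 mm², x = 34.5 mm, Ī = 91894.7 mm⁴.
Centroid: x̄ = ΣA·x / ΣA = 13.2293 mm.
Transfer each piece to the vertical centroidal axis using Ī + A·d² with d = x − 13.2293:
  web: d = -6.22928 mm → contributes +247 015 mm⁴
  top flange (beyond web): d = 21.2707 mm → contributes +388 698 mm⁴
  bottom flange (beyond web): d = 21.2707 mm → contributes +388 698 mm⁴
Total I = 1 024 410 mm⁴.

I_yy ≈ 1.024 × 10⁶ mm⁴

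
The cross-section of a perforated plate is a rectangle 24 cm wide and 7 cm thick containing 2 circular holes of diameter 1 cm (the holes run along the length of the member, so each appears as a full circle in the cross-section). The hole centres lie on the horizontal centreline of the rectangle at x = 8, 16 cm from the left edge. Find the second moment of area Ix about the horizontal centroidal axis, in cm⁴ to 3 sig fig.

Ix ≈ 686 cm⁴

Break the section into simple shapes (no overlaps), measuring from the bottom-left corner of the bounding box.
Plate: 24 × 7, A = 168 cm², y = 3.5 cm, Ī = 686 cm⁴.
Hole 1 (subtracted): ⌀1, A = 0.7854 cm², y = 3.5 cm, Ī = 0.049087 cm⁴.
Hole 2 (subtracted): ⌀1, A = 0.7854 cm², y = 3.5 cm, Ī = 0.049087 cm⁴.
By symmetry the centroid is at mid-height, ȳ = 3.5 cm.
All pieces are centred on the horizontal centroidal axis, so I = ΣĪ (holes subtracted) = 685.9 cm⁴.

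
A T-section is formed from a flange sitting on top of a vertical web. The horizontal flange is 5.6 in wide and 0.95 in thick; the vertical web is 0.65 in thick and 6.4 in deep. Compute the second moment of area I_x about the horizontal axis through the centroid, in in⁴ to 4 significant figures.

I_x ≈ 46.13 in⁴

Treat the section as a set of non-overlapping primitives; coordinates are from the bounding-box lower-left.
Flange: 5.6 × 0.95, A = 5.32 in², y = 6.875 in, Ī = 0.400108 in⁴.
Web: 0.65 × 6.4, A = 4.16 in², y = 3.2 in, Ī = 14.1995 in⁴.
Centroid: ȳ = ΣA·y / ΣA = 5.26234 in.
Transfer each piece to the horizontal axis through the centroid using Ī + A·d² with d = y − 5.26234:
  flange: d = 1.61266 in → contributes +14.2357 in⁴
  web: d = -2.06234 in → contributes +31.893 in⁴
Total I = 46.1287 in⁴.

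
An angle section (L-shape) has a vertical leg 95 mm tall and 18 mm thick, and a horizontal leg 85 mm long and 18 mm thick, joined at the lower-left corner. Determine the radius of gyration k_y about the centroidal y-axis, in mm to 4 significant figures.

k_y ≈ 24.67 mm

Break the section into simple shapes (no overlaps), measuring from the bottom-left corner of the bounding box.
Vertical leg: 18 × 95, A = 1 710 mm², x = 9 mm, Ī = 46 170 mm⁴.
Horizontal leg (remainder): 67 × 18, A = 1 206 mm², x = 51.5 mm, Ī = 451 145 mm⁴.
Centroid: x̄ = ΣA·x / ΣA = 26.5772 mm.
Transfer each piece to the centroidal y-axis using Ī + A·d² with d = x − 26.5772:
  vertical leg: d = -17.5772 mm → contributes +574 486 mm⁴
  horizontal leg (remainder): d = 24.9228 mm → contributes +1 200 249 mm⁴
Total I = 1 774 735 mm⁴.
Radius of gyration: k = √(I/A) = √(1 774 735 / 2 916) = 24.6702 mm.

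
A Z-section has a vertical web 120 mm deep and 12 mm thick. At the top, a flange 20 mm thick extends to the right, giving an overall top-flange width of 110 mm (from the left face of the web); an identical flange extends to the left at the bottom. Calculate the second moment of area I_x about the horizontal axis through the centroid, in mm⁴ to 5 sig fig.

Break the section into simple shapes (no overlaps), measuring from the bottom-left corner of the bounding box.
Web: 12 × 120, A = 1 440 mm², y = 60 mm, Ī = 1 728 000 mm⁴.
Top flange (beyond web): 98 × 20, A = 1 960 mm², y = 110 mm, Ī = 65333.33 mm⁴.
Bottom flange (beyond web): 98 × 20, A = 1 960 mm², y = 10 mm, Ī = 65333.33 mm⁴.
Centroid: ȳ = ΣA·y / ΣA = 60 mm.
Transfer each piece to the horizontal axis through the centroid using Ī + A·d² with d = y − 60:
  web: d = 0 mm → contributes +1 728 000 mm⁴
  top flange (beyond web): d = 50 mm → contributes +4 965 333 mm⁴
  bottom flange (beyond web): d = -50 mm → contributes +4 965 333 mm⁴
Total I = 11 658 667 mm⁴.

I_x ≈ 1.1659 × 10⁷ mm⁴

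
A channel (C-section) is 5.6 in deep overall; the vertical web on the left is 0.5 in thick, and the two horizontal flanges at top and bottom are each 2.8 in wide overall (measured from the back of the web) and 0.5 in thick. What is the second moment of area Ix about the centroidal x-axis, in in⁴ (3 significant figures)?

Ix ≈ 22.3 in⁴

Decompose the section into non-overlapping parts with the origin at the bottom-left of its bounding rectangle.
Web: 0.5 × 5.6, A = 2.8 in², y = 2.8 in, Ī = 7.3173 in⁴.
Top flange (beyond web): 2.3 × 0.5, A = 1.15 in², y = 5.35 in, Ī = 0.023958 in⁴.
Bottom flange (beyond web): 2.3 × 0.5, A = 1.15 in², y = 0.25 in, Ī = 0.023958 in⁴.
By symmetry the centroid is at mid-height, ȳ = 2.8 in.
Transfer each piece to the centroidal x-axis using Ī + A·d² with d = y − 2.8:
  web: d = 0 in → contributes +7.3173 in⁴
  top flange (beyond web): d = 2.55 in → contributes +7.5018 in⁴
  bottom flange (beyond web): d = -2.55 in → contributes +7.5018 in⁴
Total I = 22.321 in⁴.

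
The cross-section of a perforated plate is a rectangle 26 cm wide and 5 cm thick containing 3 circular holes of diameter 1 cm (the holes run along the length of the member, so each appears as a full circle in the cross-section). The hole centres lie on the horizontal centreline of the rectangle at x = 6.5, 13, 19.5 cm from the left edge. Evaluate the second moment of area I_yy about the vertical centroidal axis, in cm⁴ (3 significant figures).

I_yy ≈ 7260 cm⁴

Break the section into simple shapes (no overlaps), measuring from the bottom-left corner of the bounding box.
Plate: 26 × 5, A = 130 cm², x = 13 cm, Ī = 7323.3 cm⁴.
Hole 1 (subtracted): ⌀1, A = 0.7854 cm², x = 6.5 cm, Ī = 0.049087 cm⁴.
Hole 2 (subtracted): ⌀1, A = 0.7854 cm², x = 13 cm, Ī = 0.049087 cm⁴.
Hole 3 (subtracted): ⌀1, A = 0.7854 cm², x = 19.5 cm, Ī = 0.049087 cm⁴.
By symmetry the centroid is at mid-width, x̄ = 13 cm.
Transfer each piece to the vertical centroidal axis using Ī + A·d² with d = x − 13:
  plate: d = 0 cm → contributes +7323.3 cm⁴
  hole 1: d = -6.5 cm → contributes −33.232 cm⁴
  hole 2: d = 0 cm → contributes −0.049087 cm⁴
  hole 3: d = 6.5 cm → contributes −33.232 cm⁴
Total I = 7256.8 cm⁴.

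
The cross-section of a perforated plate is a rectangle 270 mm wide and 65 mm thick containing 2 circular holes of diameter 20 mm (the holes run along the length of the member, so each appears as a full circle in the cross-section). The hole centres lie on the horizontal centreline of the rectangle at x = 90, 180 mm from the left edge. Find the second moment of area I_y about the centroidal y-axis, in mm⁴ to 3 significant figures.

Decompose the section into non-overlapping parts with the origin at the bottom-left of its bounding rectangle.
Plate: 270 × 65, A = 17 550 mm², x = 135 mm, Ī = 106 616 250 mm⁴.
Hole 1 (subtracted): ⌀20, A = 314.16 mm², x = 90 mm, Ī = 7 854 mm⁴.
Hole 2 (subtracted): ⌀20, A = 314.16 mm², x = 180 mm, Ī = 7 854 mm⁴.
By symmetry the centroid is at mid-width, x̄ = 135 mm.
Transfer each piece to the centroidal y-axis using Ī + A·d² with d = x − 135:
  plate: d = 0 mm → contributes +106 616 250 mm⁴
  hole 1: d = -45 mm → contributes −644 026 mm⁴
  hole 2: d = 45 mm → contributes −644 026 mm⁴
Total I = 105 328 197 mm⁴.

I_y ≈ 1.05 × 10⁸ mm⁴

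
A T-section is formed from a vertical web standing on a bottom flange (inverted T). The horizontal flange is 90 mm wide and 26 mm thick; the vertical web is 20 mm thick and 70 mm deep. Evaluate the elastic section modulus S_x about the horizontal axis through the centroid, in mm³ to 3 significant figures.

Treat the section as a set of non-overlapping primitives; coordinates are from the bounding-box lower-left.
Flange: 90 × 26, A = 2 340 mm², y = 13 mm, Ī = 131 820 mm⁴.
Web: 20 × 70, A = 1 400 mm², y = 61 mm, Ī = 571 667 mm⁴.
Centroid: ȳ = ΣA·y / ΣA = 30.968 mm.
Transfer each piece to the horizontal axis through the centroid using Ī + A·d² with d = y − 30.968:
  flange: d = -17.968 mm → contributes +887 280 mm⁴
  web: d = 30.032 mm → contributes +1 834 363 mm⁴
Total I = 2 721 643 mm⁴.
Extreme fibre distance c = 65.032 mm; S = I/c = 41 851 mm³.

S_x ≈ 4.19 × 10⁴ mm³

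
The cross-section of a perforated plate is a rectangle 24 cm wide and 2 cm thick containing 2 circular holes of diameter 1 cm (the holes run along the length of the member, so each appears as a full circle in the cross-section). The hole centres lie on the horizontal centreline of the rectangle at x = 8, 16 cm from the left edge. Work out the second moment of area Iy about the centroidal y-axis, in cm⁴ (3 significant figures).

Iy ≈ 2280 cm⁴

Break the section into simple shapes (no overlaps), measuring from the bottom-left corner of the bounding box.
Plate: 24 × 2, A = 48 cm², x = 12 cm, Ī = 2 304 cm⁴.
Hole 1 (subtracted): ⌀1, A = 0.7854 cm², x = 8 cm, Ī = 0.049087 cm⁴.
Hole 2 (subtracted): ⌀1, A = 0.7854 cm², x = 16 cm, Ī = 0.049087 cm⁴.
By symmetry the centroid is at mid-width, x̄ = 12 cm.
Transfer each piece to the centroidal y-axis using Ī + A·d² with d = x − 12:
  plate: d = 0 cm → contributes +2 304 cm⁴
  hole 1: d = -4 cm → contributes −12.615 cm⁴
  hole 2: d = 4 cm → contributes −12.615 cm⁴
Total I = 2278.8 cm⁴.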